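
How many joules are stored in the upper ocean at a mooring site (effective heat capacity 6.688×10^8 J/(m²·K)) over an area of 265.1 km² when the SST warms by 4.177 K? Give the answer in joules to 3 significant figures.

7.41×10^17 J

Areal heat capacity C = 6.688×10^8 J/(m²·K) (given).
Heat per unit area: q = C ΔT = 6.69×10^8 × 4.177 = 2.79×10^9 J/m².
Total heat: Q = q × A = 2.79×10^9 × (265.1 × 10⁶ m²) = 7.41×10^17 J.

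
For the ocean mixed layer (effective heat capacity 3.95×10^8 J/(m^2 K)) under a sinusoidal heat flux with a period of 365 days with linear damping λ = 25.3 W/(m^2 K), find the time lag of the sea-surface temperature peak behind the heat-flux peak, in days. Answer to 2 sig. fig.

Areal heat capacity C = 3.95×10^8 J/(m^2 K) (given).
ω = 2π / 3.15×10^7 s = 1.99×10^-7 s⁻¹.
Phase lag φ = arctan(Cω/λ) = arctan(78.7/25.3) = 1.26 rad.
Time lag = φ / ω = 1.26 / 1.99×10^-7 = 6.32×10^6 s = 73.2 days.

73 days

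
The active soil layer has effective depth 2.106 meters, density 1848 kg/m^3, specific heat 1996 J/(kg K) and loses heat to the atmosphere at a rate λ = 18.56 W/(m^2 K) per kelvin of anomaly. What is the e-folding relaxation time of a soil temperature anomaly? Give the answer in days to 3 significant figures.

Areal heat capacity C = ρ c_p D = 1848 × 1996 × 2.106 = 7.77×10^6 J/(m²·K).
Relaxation time τ = C / λ = 7.77×10^6 / 18.56 = 4.19×10^5 s.
In days: 4.19×10^5 s / (86400 s/day) = 4.84 days.

4.84 days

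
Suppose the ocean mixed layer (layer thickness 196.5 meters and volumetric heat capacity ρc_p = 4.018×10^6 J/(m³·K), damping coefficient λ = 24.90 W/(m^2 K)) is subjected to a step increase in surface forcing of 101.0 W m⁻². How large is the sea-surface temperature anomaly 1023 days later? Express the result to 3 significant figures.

3.81 K

Areal heat capacity C = ρc_p × D = 4.018×10^6 × 196.5 = 7.90×10^8 J/(m^2 K).
τ = C / λ = 7.90×10^8 / 24.90 = 3.17×10^7 s.
Equilibrium anomaly ΔT_eq = F / λ = 101.0 / 24.90 = 4.06 K.
t = 1023 days = 8.84×10^7 s, so t/τ = 2.79.
ΔT(t) = ΔT_eq (1 − e^(−t/τ)) = 4.06 × (1 − e^−2.79) = 3.81 K.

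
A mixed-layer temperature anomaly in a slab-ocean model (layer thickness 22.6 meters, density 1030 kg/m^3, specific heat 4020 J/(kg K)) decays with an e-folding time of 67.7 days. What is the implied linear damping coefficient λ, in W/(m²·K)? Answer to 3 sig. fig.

16.0

Areal heat capacity C = ρ c_p D = 1030 × 4020 × 22.6 = 9.36×10^7 J/(m²·K).
τ = 67.7 days = 5.85×10^6 s.
λ = C / τ = 9.36×10^7 / 5.85×10^6 = 16.0 W/(m²·K).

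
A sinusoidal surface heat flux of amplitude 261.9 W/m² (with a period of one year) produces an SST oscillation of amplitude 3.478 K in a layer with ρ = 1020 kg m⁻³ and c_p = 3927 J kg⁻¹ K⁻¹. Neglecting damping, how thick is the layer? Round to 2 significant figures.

94 m

ω = 2π / 3.15×10^7 s = 1.99×10^-7 s⁻¹.
Required C = F₀ / (A ω) = 261.9 / (3.478 × 1.99×10^-7) = 3.78×10^8 J/(m²·K).
D = C / (ρ c_p) = 3.78×10^8 / (1020 × 3927) = 94.4 m.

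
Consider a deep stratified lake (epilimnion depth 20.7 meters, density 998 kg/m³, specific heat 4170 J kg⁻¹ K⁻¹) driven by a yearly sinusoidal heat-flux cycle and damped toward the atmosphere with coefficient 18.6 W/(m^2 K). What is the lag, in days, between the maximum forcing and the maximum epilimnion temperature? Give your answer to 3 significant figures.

43.3 days

Areal heat capacity C = ρ c_p D = 998 × 4170 × 20.7 = 8.61×10^7 J m⁻² K⁻¹.
ω = 2π / 3.15×10^7 s = 1.99×10^-7 s⁻¹.
Phase lag φ = arctan(Cω/λ) = arctan(17.2/18.6) = 0.745 rad.
Time lag = φ / ω = 0.745 / 1.99×10^-7 = 3.74×10^6 s = 43.3 days.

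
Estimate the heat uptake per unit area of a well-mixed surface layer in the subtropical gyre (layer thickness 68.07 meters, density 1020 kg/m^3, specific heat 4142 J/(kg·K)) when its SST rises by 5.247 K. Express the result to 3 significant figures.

1.51×10^9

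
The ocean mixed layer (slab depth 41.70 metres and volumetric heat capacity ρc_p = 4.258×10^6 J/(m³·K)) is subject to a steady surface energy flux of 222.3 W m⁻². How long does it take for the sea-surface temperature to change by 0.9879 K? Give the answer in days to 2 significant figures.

9.1 days

Areal heat capacity C = ρc_p × D = 4.258×10^6 × 41.70 = 1.78×10^8 J m⁻² K⁻¹.
Time required: Δt = C ΔT / F = 1.78×10^8 × 0.9879 / 222.3 = 7.89×10^5 s.
In days: 7.89×10^5 s / (86400 s/day) = 9.13 days.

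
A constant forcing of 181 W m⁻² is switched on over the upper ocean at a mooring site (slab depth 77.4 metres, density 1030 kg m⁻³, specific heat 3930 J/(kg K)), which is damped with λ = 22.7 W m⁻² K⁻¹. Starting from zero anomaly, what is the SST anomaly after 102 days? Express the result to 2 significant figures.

3.8 K

Areal heat capacity C = ρ c_p D = 1030 × 3930 × 77.4 = 3.13×10^8 J/(m²·K).
τ = C / λ = 3.13×10^8 / 22.7 = 1.38×10^7 s.
Equilibrium anomaly ΔT_eq = F / λ = 181 / 22.7 = 7.97 K.
t = 102 days = 8.81×10^6 s, so t/τ = 0.639.
ΔT(t) = ΔT_eq (1 − e^(−t/τ)) = 7.97 × (1 − e^−0.639) = 3.76 K.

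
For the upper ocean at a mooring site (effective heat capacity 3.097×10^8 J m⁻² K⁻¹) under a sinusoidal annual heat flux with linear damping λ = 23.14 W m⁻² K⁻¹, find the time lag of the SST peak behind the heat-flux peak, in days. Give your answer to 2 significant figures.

Areal heat capacity C = 3.097×10^8 J m⁻² K⁻¹ (given).
ω = 2π / 3.15×10^7 s = 1.99×10^-7 s⁻¹.
Phase lag φ = arctan(Cω/λ) = arctan(61.7/23.14) = 1.21 rad.
Time lag = φ / ω = 1.21 / 1.99×10^-7 = 6.08×10^6 s = 70.4 days.

70 days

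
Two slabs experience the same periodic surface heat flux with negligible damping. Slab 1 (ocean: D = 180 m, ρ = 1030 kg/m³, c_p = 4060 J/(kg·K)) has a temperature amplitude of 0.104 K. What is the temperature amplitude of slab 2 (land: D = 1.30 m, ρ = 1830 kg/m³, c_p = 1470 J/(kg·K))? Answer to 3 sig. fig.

22.4 K

C_ocean = 7.53×10^8 J/(m²·K); C_land = 3.50×10^6 J/(m²·K).
A ∝ 1/C ⇒ A_land = A_ocean × C_ocean/C_land = 0.104 × 215 = 22.4 K.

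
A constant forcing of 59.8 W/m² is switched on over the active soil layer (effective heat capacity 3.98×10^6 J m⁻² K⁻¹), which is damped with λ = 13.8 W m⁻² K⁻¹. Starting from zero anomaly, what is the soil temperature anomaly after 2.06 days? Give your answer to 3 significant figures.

2.00 K

Areal heat capacity C = 3.98×10^6 J m⁻² K⁻¹ (given).
τ = C / λ = 3.98×10^6 / 13.8 = 2.88×10^5 s.
Equilibrium anomaly ΔT_eq = F / λ = 59.8 / 13.8 = 4.33 K.
t = 2.06 days = 1.78×10^5 s, so t/τ = 0.617.
ΔT(t) = ΔT_eq (1 − e^(−t/τ)) = 4.33 × (1 − e^−0.617) = 2.00 K.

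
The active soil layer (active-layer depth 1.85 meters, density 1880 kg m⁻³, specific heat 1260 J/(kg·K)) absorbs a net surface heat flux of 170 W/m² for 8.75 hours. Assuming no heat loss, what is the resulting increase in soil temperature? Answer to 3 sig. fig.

1.22 K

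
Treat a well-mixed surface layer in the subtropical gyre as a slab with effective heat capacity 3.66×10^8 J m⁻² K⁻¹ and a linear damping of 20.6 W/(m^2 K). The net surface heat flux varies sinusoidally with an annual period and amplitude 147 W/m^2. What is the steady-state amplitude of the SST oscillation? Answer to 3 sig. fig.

1.94 K

Areal heat capacity C = 3.66×10^8 J m⁻² K⁻¹ (given).
Angular frequency ω = 2π / T = 2π / 3.15×10^7 s = 1.99×10^-7 s⁻¹.
√((Cω)² + λ²) = √((72.9)² + 20.6²) = 75.8 W/(m²·K).
Amplitude A = F₀ / √((Cω)²+λ²) = 147 / 75.8 = 1.94 K.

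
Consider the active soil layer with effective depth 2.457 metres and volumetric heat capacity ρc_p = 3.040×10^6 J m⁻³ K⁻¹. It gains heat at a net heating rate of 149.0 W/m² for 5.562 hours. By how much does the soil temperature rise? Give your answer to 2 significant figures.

Areal heat capacity C = ρc_p × D = 3.040×10^6 × 2.457 = 7.47×10^6 J m⁻² K⁻¹.
Net heat input Q = F Δt = 149.0 × (5.562 hours × 3600 s/hour) = 2.98×10^6 J/m².
ΔT = Q / C = 2.98×10^6 / 7.47×10^6 = 0.399 K.

0.40 K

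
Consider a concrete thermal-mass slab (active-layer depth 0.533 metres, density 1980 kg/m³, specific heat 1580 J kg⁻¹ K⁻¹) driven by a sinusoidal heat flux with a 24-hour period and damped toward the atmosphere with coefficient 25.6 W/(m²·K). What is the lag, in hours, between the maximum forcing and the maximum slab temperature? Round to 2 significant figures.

5.2 hours

Areal heat capacity C = ρ c_p D = 1980 × 1580 × 0.533 = 1.67×10^6 J m⁻² K⁻¹.
ω = 2π / 86400 s = 7.27×10^-5 s⁻¹.
Phase lag φ = arctan(Cω/λ) = arctan(121/25.6) = 1.36 rad.
Time lag = φ / ω = 1.36 / 7.27×10^-5 = 18700 s = 5.21 hours.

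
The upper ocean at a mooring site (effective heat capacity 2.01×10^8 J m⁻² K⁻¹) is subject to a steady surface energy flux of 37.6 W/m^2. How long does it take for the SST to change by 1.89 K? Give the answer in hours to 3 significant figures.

Areal heat capacity C = 2.01×10^8 J m⁻² K⁻¹ (given).
Time required: Δt = C ΔT / F = 2.01×10^8 × 1.89 / 37.6 = 1.01×10^7 s.
In hours: 1.01×10^7 s / (3600 s/hour) = 2810 hours.

2810 hours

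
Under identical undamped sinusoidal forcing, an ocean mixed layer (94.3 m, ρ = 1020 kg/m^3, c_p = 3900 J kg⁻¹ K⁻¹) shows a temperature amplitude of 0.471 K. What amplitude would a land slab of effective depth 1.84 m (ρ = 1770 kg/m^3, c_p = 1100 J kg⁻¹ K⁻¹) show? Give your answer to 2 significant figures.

C_ocean = 3.75×10^8 J/(m²·K); C_land = 3.58×10^6 J/(m²·K).
A ∝ 1/C ⇒ A_land = A_ocean × C_ocean/C_land = 0.471 × 105 = 49.3 K.

49 K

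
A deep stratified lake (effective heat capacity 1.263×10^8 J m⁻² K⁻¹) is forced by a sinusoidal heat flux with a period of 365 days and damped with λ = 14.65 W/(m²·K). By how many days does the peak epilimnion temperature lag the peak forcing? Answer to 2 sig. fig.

61 days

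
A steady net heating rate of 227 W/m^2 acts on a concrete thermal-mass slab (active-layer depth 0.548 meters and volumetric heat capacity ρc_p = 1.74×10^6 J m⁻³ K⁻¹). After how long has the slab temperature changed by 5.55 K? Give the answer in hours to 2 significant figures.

Areal heat capacity C = ρc_p × D = 1.74×10^6 × 0.548 = 9.54×10^5 J m⁻² K⁻¹.
Time required: Δt = C ΔT / F = 9.54×10^5 × 5.55 / 227 = 23300 s.
In hours: 23300 s / (3600 s/hour) = 6.48 hours.

6.5 hours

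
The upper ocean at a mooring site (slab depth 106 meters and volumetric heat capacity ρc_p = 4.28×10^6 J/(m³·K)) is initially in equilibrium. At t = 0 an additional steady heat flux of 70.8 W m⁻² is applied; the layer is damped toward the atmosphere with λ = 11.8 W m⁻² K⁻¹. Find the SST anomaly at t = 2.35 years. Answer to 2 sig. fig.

Areal heat capacity C = ρc_p × D = 4.28×10^6 × 106 = 4.54×10^8 J/(m²·K).
τ = C / λ = 4.54×10^8 / 11.8 = 3.84×10^7 s.
Equilibrium anomaly ΔT_eq = F / λ = 70.8 / 11.8 = 6.00 K.
t = 2.35 years = 7.42×10^7 s, so t/τ = 1.93.
ΔT(t) = ΔT_eq (1 − e^(−t/τ)) = 6.00 × (1 − e^−1.93) = 5.13 K.

5.1 K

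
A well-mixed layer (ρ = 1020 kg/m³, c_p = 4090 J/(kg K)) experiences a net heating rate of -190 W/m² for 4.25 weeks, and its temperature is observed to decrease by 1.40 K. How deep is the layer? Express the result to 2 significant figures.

Heat input Q = F Δt = -190 × 2.57×10^6 s = -4.88×10^8 J/m².
Required areal heat capacity C = Q / ΔT = 3.49×10^8 J/(m²·K).
Depth D = C / (ρ c_p) = 3.49×10^8 / (1020 × 4090) = 83.6 m.

84 m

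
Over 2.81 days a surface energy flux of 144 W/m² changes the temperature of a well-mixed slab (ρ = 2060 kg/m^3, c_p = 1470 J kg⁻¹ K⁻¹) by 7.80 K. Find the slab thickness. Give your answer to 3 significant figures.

Heat input Q = F Δt = 144 × 2.43×10^5 s = 3.50×10^7 J/m².
Required areal heat capacity C = Q / ΔT = 4.48×10^6 J/(m²·K).
Depth D = C / (ρ c_p) = 4.48×10^6 / (2060 × 1470) = 1.48 m.

1.48 m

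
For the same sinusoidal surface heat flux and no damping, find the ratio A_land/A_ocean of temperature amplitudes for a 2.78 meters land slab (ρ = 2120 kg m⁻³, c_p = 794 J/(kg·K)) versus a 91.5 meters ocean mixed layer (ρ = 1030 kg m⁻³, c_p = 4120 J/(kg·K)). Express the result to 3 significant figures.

C_ocean = 1030 × 4120 × 91.5 = 3.88×10^8 J/(m²·K).
C_land = 2120 × 794 × 2.78 = 4.68×10^6 J/(m²·K).
Undamped amplitude ∝ 1/C, so A_land/A_ocean = C_ocean/C_land = 83.0.

83.0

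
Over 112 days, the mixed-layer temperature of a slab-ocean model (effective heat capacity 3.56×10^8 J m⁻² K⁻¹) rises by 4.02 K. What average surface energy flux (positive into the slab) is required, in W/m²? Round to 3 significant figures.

Areal heat capacity C = 3.56×10^8 J m⁻² K⁻¹ (given).
Required heat per unit area: Q = C ΔT = 3.56×10^8 × 4.02 = 1.43×10^9 J/m².
Flux F = Q / Δt = 1.43×10^9 / 9.68×10^6 s = 148 W/m².

148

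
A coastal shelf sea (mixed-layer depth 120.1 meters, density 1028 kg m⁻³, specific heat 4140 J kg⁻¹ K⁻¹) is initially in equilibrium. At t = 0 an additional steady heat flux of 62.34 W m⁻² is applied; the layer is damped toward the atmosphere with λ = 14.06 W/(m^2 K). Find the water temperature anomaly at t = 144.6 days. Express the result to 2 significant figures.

1.3 K

Areal heat capacity C = ρ c_p D = 1028 × 4140 × 120.1 = 5.11×10^8 J/(m²·K).
τ = C / λ = 5.11×10^8 / 14.06 = 3.64×10^7 s.
Equilibrium anomaly ΔT_eq = F / λ = 62.34 / 14.06 = 4.43 K.
t = 144.6 days = 1.25×10^7 s, so t/τ = 0.344.
ΔT(t) = ΔT_eq (1 − e^(−t/τ)) = 4.43 × (1 − e^−0.344) = 1.29 K.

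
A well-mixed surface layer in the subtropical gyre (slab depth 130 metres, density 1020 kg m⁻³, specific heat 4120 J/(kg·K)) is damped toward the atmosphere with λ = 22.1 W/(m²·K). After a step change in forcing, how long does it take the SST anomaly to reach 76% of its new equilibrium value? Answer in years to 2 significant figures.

Areal heat capacity C = ρ c_p D = 1020 × 4120 × 130 = 5.46×10^8 J m⁻² K⁻¹.
τ = C / λ = 5.46×10^8 / 22.1 = 2.47×10^7 s.
Fraction reached: 1 − e^(−t/τ) = 0.76 ⇒ t = −τ ln(1 − 0.76) = τ × 1.43.
t = 3.53×10^7 s = 1.12 years.

1.1 years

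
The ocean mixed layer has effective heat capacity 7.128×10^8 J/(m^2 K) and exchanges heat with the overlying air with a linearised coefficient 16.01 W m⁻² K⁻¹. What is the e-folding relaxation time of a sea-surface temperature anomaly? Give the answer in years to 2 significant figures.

1.4 years

Areal heat capacity C = 7.128×10^8 J/(m^2 K) (given).
Relaxation time τ = C / λ = 7.13×10^8 / 16.01 = 4.45×10^7 s.
In years: 4.45×10^7 s / (3.156×10^7 s/year) = 1.41 years.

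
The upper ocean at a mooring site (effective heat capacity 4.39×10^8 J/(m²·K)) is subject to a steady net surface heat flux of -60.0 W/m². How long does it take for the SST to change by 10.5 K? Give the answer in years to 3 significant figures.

2.43 years

Areal heat capacity C = 4.39×10^8 J/(m²·K) (given).
Time required: Δt = C ΔT / F = 4.39×10^8 × -10.5 / -60.0 = 7.68×10^7 s.
In years: 7.68×10^7 s / (3.156×10^7 s/year) = 2.43 years.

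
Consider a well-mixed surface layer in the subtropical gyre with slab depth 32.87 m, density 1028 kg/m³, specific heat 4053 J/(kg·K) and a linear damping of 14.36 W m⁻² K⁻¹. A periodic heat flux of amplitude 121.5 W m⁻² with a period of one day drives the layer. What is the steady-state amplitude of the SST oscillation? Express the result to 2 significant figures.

0.012 K

Areal heat capacity C = ρ c_p D = 1028 × 4053 × 32.87 = 1.37×10^8 J/(m²·K).
Angular frequency ω = 2π / T = 2π / 86400 s = 7.27×10^-5 s⁻¹.
√((Cω)² + λ²) = √((9960)² + 14.36²) = 9960 W/(m²·K).
Amplitude A = F₀ / √((Cω)²+λ²) = 121.5 / 9960 = 0.0122 K.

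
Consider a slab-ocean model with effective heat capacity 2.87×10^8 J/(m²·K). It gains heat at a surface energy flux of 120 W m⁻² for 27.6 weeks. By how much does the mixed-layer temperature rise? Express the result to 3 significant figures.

Areal heat capacity C = 2.87×10^8 J/(m²·K) (given).
Net heat input Q = F Δt = 120 × (27.6 weeks × 6.048×10^5 s/week) = 2.00×10^9 J/m².
ΔT = Q / C = 2.00×10^9 / 2.87×10^8 = 6.98 K.

6.98 K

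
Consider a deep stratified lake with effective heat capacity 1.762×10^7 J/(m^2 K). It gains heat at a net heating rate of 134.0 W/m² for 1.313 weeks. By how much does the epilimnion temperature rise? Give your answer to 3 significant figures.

Areal heat capacity C = 1.762×10^7 J/(m^2 K) (given).
Net heat input Q = F Δt = 134.0 × (1.313 weeks × 6.048×10^5 s/week) = 1.06×10^8 J/m².
ΔT = Q / C = 1.06×10^8 / 1.76×10^7 = 6.04 K.

6.04 K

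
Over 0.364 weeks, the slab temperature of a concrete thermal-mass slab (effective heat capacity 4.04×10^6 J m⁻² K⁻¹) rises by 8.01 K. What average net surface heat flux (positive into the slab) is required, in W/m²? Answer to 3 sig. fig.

147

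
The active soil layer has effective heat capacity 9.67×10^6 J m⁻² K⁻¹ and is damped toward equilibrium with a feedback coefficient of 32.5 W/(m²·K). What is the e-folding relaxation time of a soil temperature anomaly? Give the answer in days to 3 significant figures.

3.44 days

Areal heat capacity C = 9.67×10^6 J m⁻² K⁻¹ (given).
Relaxation time τ = C / λ = 9.67×10^6 / 32.5 = 2.98×10^5 s.
In days: 2.98×10^5 s / (86400 s/day) = 3.44 days.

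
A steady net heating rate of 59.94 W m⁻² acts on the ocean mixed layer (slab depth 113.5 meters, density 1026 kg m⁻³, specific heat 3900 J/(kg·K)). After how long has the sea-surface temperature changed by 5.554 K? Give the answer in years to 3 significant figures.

1.33 years

Areal heat capacity C = ρ c_p D = 1026 × 3900 × 113.5 = 4.54×10^8 J/(m²·K).
Time required: Δt = C ΔT / F = 4.54×10^8 × 5.554 / 59.94 = 4.21×10^7 s.
In years: 4.21×10^7 s / (3.156×10^7 s/year) = 1.33 years.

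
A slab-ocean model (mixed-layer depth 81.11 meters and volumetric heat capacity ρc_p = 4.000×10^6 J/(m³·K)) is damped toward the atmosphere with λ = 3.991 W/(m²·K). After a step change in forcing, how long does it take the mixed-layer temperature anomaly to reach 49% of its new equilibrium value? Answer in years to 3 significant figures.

1.73 years

Areal heat capacity C = ρc_p × D = 4.000×10^6 × 81.11 = 3.24×10^8 J m⁻² K⁻¹.
τ = C / λ = 3.24×10^8 / 3.991 = 8.13×10^7 s.
Fraction reached: 1 − e^(−t/τ) = 0.49 ⇒ t = −τ ln(1 − 0.49) = τ × 0.673.
t = 5.47×10^7 s = 1.73 years.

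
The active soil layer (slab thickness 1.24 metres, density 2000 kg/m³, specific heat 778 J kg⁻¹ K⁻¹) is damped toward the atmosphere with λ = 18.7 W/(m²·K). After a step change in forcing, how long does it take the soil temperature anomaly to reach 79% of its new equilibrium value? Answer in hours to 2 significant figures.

45 hours

Areal heat capacity C = ρ c_p D = 2000 × 778 × 1.24 = 1.93×10^6 J/(m²·K).
τ = C / λ = 1.93×10^6 / 18.7 = 1.03×10^5 s.
Fraction reached: 1 − e^(−t/τ) = 0.79 ⇒ t = −τ ln(1 − 0.79) = τ × 1.56.
t = 1.61×10^5 s = 44.7 hours.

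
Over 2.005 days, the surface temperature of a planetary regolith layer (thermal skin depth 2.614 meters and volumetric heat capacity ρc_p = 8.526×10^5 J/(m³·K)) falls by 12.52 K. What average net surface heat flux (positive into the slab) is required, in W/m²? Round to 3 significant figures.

-161

Areal heat capacity C = ρc_p × D = 8.526×10^5 × 2.614 = 2.23×10^6 J/(m²·K).
Required heat per unit area: Q = C ΔT = 2.23×10^6 × -12.52 = -2.79×10^7 J/m².
Flux F = Q / Δt = -2.79×10^7 / 1.73×10^5 s = -161 W/m².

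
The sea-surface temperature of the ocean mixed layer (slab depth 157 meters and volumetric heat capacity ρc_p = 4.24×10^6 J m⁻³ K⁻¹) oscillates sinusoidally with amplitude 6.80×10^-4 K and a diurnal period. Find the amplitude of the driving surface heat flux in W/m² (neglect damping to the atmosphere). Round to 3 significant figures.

32.9

Areal heat capacity C = ρc_p × D = 4.24×10^6 × 157 = 6.66×10^8 J/(m²·K).
ω = 2π / 86400 s = 7.27×10^-5 s⁻¹.
Cω = 6.66×10^8 × 7.27×10^-5 = 48400 W/(m²·K).
F₀ = A × Cω = 6.80×10^-4 × 48400 = 32.9 W/m².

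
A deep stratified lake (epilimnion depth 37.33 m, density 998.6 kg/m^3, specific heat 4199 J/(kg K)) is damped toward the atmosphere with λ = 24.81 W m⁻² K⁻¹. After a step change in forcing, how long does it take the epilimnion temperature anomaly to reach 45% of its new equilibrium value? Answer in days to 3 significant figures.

Areal heat capacity C = ρ c_p D = 998.6 × 4199 × 37.33 = 1.57×10^8 J/(m^2 K).
τ = C / λ = 1.57×10^8 / 24.81 = 6.31×10^6 s.
Fraction reached: 1 − e^(−t/τ) = 0.45 ⇒ t = −τ ln(1 − 0.45) = τ × 0.598.
t = 3.77×10^6 s = 43.7 days.

43.7 days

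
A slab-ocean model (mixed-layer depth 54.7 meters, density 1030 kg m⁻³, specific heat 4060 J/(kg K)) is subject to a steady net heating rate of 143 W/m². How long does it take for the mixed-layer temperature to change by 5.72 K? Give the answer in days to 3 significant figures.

Areal heat capacity C = ρ c_p D = 1030 × 4060 × 54.7 = 2.29×10^8 J/(m²·K).
Time required: Δt = C ΔT / F = 2.29×10^8 × 5.72 / 143 = 9.15×10^6 s.
In days: 9.15×10^6 s / (86400 s/day) = 106 days.

106 days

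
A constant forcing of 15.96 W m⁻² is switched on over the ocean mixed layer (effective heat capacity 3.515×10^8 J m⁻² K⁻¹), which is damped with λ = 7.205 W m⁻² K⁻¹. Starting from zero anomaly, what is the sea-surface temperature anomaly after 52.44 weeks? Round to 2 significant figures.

Areal heat capacity C = 3.515×10^8 J m⁻² K⁻¹ (given).
τ = C / λ = 3.52×10^8 / 7.205 = 4.88×10^7 s.
Equilibrium anomaly ΔT_eq = F / λ = 15.96 / 7.205 = 2.22 K.
t = 52.44 weeks = 3.17×10^7 s, so t/τ = 0.650.
ΔT(t) = ΔT_eq (1 − e^(−t/τ)) = 2.22 × (1 − e^−0.650) = 1.06 K.

1.1 K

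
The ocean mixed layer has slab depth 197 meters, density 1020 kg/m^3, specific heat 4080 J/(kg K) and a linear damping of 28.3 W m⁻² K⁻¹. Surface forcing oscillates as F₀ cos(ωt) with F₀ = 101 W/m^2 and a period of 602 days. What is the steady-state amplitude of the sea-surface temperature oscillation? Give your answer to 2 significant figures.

0.98 K

Areal heat capacity C = ρ c_p D = 1020 × 4080 × 197 = 8.20×10^8 J/(m²·K).
Angular frequency ω = 2π / T = 2π / 5.20×10^7 s = 1.21×10^-7 s⁻¹.
√((Cω)² + λ²) = √((99.0)² + 28.3²) = 103 W/(m²·K).
Amplitude A = F₀ / √((Cω)²+λ²) = 101 / 103 = 0.981 K.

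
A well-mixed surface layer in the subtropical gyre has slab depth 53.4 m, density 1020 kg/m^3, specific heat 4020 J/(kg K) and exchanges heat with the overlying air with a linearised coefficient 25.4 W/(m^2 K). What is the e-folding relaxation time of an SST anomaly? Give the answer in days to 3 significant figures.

Areal heat capacity C = ρ c_p D = 1020 × 4020 × 53.4 = 2.19×10^8 J m⁻² K⁻¹.
Relaxation time τ = C / λ = 2.19×10^8 / 25.4 = 8.62×10^6 s.
In days: 8.62×10^6 s / (86400 s/day) = 99.8 days.

99.8 days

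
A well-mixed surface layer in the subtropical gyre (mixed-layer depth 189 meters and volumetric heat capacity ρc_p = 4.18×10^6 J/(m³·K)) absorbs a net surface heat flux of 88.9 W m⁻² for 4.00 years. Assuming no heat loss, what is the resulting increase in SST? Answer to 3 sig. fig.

14.2 K

Areal heat capacity C = ρc_p × D = 4.18×10^6 × 189 = 7.90×10^8 J/(m^2 K).
Net heat input Q = F Δt = 88.9 × (4.00 years × 3.156×10^7 s/year) = 1.12×10^10 J/m².
ΔT = Q / C = 1.12×10^10 / 7.90×10^8 = 14.2 K.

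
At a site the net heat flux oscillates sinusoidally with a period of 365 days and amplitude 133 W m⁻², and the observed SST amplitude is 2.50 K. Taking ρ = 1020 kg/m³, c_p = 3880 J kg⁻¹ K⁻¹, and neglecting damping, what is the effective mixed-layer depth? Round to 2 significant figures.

ω = 2π / 3.15×10^7 s = 1.99×10^-7 s⁻¹.
Required C = F₀ / (A ω) = 133 / (2.50 × 1.99×10^-7) = 2.67×10^8 J/(m²·K).
D = C / (ρ c_p) = 2.67×10^8 / (1020 × 3880) = 67.5 m.

67 m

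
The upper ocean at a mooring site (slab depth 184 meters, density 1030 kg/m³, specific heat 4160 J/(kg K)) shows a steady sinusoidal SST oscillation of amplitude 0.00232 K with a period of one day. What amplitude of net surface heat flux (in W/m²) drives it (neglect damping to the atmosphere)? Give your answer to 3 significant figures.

Areal heat capacity C = ρ c_p D = 1030 × 4160 × 184 = 7.88×10^8 J/(m²·K).
ω = 2π / 86400 s = 7.27×10^-5 s⁻¹.
Cω = 7.88×10^8 × 7.27×10^-5 = 57300 W/(m²·K).
F₀ = A × Cω = 0.00232 × 57300 = 133 W/m².

133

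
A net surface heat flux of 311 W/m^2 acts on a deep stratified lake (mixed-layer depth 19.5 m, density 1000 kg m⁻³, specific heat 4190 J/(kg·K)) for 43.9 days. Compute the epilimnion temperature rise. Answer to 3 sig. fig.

Areal heat capacity C = ρ c_p D = 1000 × 4190 × 19.5 = 8.17×10^7 J m⁻² K⁻¹.
Net heat input Q = F Δt = 311 × (43.9 days × 86400 s/day) = 1.18×10^9 J/m².
ΔT = Q / C = 1.18×10^9 / 8.17×10^7 = 14.4 K.

14.4 K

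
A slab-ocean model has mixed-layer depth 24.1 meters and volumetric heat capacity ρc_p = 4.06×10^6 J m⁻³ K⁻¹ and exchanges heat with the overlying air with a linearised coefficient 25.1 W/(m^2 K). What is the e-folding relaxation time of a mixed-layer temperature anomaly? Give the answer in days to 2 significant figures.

Areal heat capacity C = ρc_p × D = 4.06×10^6 × 24.1 = 9.78×10^7 J/(m^2 K).
Relaxation time τ = C / λ = 9.78×10^7 / 25.1 = 3.90×10^6 s.
In days: 3.90×10^6 s / (86400 s/day) = 45.1 days.

45 days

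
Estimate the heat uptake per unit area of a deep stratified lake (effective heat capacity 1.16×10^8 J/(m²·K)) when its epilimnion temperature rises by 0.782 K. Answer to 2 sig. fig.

9.1×10^7

Areal heat capacity C = 1.16×10^8 J/(m²·K) (given).
ΔQ = C ΔT = 1.16×10^8 × 0.782 = 9.07×10^7 J/m².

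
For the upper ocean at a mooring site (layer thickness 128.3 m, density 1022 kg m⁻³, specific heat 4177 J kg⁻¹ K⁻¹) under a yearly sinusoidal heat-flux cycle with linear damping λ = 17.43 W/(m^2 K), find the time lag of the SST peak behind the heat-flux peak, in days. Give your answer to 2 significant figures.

82 days

Areal heat capacity C = ρ c_p D = 1022 × 4177 × 128.3 = 5.48×10^8 J/(m²·K).
ω = 2π / 3.15×10^7 s = 1.99×10^-7 s⁻¹.
Phase lag φ = arctan(Cω/λ) = arctan(109/17.43) = 1.41 rad.
Time lag = φ / ω = 1.41 / 1.99×10^-7 = 7.09×10^6 s = 82.0 days.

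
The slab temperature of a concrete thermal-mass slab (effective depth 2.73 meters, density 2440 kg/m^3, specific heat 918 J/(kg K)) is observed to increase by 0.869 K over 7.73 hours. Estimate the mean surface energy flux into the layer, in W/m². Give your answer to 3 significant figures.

191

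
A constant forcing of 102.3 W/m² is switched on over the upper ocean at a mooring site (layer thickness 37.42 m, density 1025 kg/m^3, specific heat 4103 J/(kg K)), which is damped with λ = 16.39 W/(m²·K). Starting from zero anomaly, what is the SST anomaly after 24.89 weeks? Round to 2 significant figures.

Areal heat capacity C = ρ c_p D = 1025 × 4103 × 37.42 = 1.57×10^8 J/(m^2 K).
τ = C / λ = 1.57×10^8 / 16.39 = 9.60×10^6 s.
Equilibrium anomaly ΔT_eq = F / λ = 102.3 / 16.39 = 6.24 K.
t = 24.89 weeks = 1.51×10^7 s, so t/τ = 1.57.
ΔT(t) = ΔT_eq (1 − e^(−t/τ)) = 6.24 × (1 − e^−1.57) = 4.94 K.

4.9 K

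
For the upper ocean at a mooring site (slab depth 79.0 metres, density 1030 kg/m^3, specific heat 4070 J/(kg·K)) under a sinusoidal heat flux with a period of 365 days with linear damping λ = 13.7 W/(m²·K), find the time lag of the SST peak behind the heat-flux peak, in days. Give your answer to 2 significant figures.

Areal heat capacity C = ρ c_p D = 1030 × 4070 × 79.0 = 3.31×10^8 J/(m^2 K).
ω = 2π / 3.15×10^7 s = 1.99×10^-7 s⁻¹.
Phase lag φ = arctan(Cω/λ) = arctan(66.0/13.7) = 1.37 rad.
Time lag = φ / ω = 1.37 / 1.99×10^-7 = 6.86×10^6 s = 79.4 days.

79 days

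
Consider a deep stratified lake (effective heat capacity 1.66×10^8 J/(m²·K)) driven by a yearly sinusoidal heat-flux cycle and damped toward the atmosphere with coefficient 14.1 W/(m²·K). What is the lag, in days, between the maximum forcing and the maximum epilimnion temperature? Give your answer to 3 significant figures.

67.8 days

Areal heat capacity C = 1.66×10^8 J/(m²·K) (given).
ω = 2π / 3.15×10^7 s = 1.99×10^-7 s⁻¹.
Phase lag φ = arctan(Cω/λ) = arctan(33.1/14.1) = 1.17 rad.
Time lag = φ / ω = 1.17 / 1.99×10^-7 = 5.86×10^6 s = 67.8 days.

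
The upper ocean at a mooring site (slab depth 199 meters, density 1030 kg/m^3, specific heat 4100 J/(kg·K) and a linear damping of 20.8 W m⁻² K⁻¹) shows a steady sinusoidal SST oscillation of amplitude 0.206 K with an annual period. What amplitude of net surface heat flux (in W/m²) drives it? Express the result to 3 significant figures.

Areal heat capacity C = ρ c_p D = 1030 × 4100 × 199 = 8.40×10^8 J/(m^2 K).
ω = 2π / 3.15×10^7 s = 1.99×10^-7 s⁻¹.
√((Cω)² + λ²) = √((167)² + 20.8²) = 169 W/(m²·K).
F₀ = A × √((Cω)²+λ²) = 0.206 × 169 = 34.8 W/m².

34.8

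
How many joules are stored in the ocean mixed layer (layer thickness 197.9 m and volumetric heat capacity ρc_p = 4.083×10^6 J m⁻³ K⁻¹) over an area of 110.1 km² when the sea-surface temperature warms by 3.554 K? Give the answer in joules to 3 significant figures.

Areal heat capacity C = ρc_p × D = 4.083×10^6 × 197.9 = 8.08×10^8 J m⁻² K⁻¹.
Heat per unit area: q = C ΔT = 8.08×10^8 × 3.554 = 2.87×10^9 J/m².
Total heat: Q = q × A = 2.87×10^9 × (110.1 × 10⁶ m²) = 3.16×10^17 J.

3.16×10^17 J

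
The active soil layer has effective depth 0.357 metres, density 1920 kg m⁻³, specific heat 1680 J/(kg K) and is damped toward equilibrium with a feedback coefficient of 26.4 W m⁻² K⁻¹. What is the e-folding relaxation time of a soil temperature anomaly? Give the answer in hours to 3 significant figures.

12.1 hours

Areal heat capacity C = ρ c_p D = 1920 × 1680 × 0.357 = 1.15×10^6 J/(m^2 K).
Relaxation time τ = C / λ = 1.15×10^6 / 26.4 = 43600 s.
In hours: 43600 s / (3600 s/hour) = 12.1 hours.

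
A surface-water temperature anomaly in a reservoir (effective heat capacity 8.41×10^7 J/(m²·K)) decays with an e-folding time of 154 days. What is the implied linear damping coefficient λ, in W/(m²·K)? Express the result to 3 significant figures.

6.32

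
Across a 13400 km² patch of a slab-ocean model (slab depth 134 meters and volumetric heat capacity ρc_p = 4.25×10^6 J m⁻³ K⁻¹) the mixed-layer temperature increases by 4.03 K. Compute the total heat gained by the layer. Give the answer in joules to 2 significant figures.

Areal heat capacity C = ρc_p × D = 4.25×10^6 × 134 = 5.70×10^8 J/(m^2 K).
Heat per unit area: q = C ΔT = 5.70×10^8 × 4.03 = 2.30×10^9 J/m².
Total heat: Q = q × A = 2.30×10^9 × (13400 × 10⁶ m²) = 3.08×10^19 J.

3.1×10^19 J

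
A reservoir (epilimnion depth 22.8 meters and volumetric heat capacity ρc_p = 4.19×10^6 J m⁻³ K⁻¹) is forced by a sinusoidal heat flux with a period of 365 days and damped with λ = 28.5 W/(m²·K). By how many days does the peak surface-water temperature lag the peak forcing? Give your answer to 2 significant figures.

34 days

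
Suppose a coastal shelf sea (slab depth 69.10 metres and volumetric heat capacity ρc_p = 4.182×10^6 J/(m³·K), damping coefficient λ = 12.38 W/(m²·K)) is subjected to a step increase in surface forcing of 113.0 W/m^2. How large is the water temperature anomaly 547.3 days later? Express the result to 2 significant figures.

7.9 K

Areal heat capacity C = ρc_p × D = 4.182×10^6 × 69.10 = 2.89×10^8 J/(m^2 K).
τ = C / λ = 2.89×10^8 / 12.38 = 2.33×10^7 s.
Equilibrium anomaly ΔT_eq = F / λ = 113.0 / 12.38 = 9.13 K.
t = 547.3 days = 4.73×10^7 s, so t/τ = 2.03.
ΔT(t) = ΔT_eq (1 − e^(−t/τ)) = 9.13 × (1 − e^−2.03) = 7.92 K.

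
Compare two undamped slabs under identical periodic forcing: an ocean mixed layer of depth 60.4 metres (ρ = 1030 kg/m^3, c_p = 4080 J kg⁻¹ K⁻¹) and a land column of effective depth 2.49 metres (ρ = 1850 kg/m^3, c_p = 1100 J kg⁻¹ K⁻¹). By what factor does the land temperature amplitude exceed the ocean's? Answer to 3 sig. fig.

50.1

C_ocean = 1030 × 4080 × 60.4 = 2.54×10^8 J/(m²·K).
C_land = 1850 × 1100 × 2.49 = 5.07×10^6 J/(m²·K).
Undamped amplitude ∝ 1/C, so A_land/A_ocean = C_ocean/C_land = 50.1.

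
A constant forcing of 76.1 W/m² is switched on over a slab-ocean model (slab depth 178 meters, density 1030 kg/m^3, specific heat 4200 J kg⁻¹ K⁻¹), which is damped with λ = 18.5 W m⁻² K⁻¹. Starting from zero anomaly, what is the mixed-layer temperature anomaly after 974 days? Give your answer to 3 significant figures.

3.57 K

Areal heat capacity C = ρ c_p D = 1030 × 4200 × 178 = 7.70×10^8 J/(m²·K).
τ = C / λ = 7.70×10^8 / 18.5 = 4.16×10^7 s.
Equilibrium anomaly ΔT_eq = F / λ = 76.1 / 18.5 = 4.11 K.
t = 974 days = 8.42×10^7 s, so t/τ = 2.02.
ΔT(t) = ΔT_eq (1 − e^(−t/τ)) = 4.11 × (1 − e^−2.02) = 3.57 K.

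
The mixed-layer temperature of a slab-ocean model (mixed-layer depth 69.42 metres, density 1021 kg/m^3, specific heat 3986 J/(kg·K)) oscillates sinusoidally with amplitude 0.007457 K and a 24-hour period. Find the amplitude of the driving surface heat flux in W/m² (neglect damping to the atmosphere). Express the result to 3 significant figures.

153

Areal heat capacity C = ρ c_p D = 1021 × 3986 × 69.42 = 2.83×10^8 J/(m²·K).
ω = 2π / 86400 s = 7.27×10^-5 s⁻¹.
Cω = 2.83×10^8 × 7.27×10^-5 = 20500 W/(m²·K).
F₀ = A × Cω = 0.007457 × 20500 = 153 W/m².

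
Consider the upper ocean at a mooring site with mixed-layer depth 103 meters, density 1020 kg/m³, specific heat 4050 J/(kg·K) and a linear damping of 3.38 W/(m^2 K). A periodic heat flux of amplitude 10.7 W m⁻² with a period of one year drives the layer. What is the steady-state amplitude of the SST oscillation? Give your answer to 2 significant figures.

Areal heat capacity C = ρ c_p D = 1020 × 4050 × 103 = 4.25×10^8 J/(m²·K).
Angular frequency ω = 2π / T = 2π / 3.15×10^7 s = 1.99×10^-7 s⁻¹.
√((Cω)² + λ²) = √((84.8)² + 3.38²) = 84.8 W/(m²·K).
Amplitude A = F₀ / √((Cω)²+λ²) = 10.7 / 84.8 = 0.126 K.

0.13 K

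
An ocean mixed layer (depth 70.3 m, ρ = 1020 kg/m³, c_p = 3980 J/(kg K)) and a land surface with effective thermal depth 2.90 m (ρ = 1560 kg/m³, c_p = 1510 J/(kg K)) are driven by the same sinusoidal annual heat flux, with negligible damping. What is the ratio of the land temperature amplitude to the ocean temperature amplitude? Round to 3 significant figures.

41.8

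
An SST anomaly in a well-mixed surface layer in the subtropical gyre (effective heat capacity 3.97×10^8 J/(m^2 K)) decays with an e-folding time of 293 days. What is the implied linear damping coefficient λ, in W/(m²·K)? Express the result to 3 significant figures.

15.7

Areal heat capacity C = 3.97×10^8 J/(m^2 K) (given).
τ = 293 days = 2.53×10^7 s.
λ = C / τ = 3.97×10^8 / 2.53×10^7 = 15.7 W/(m²·K).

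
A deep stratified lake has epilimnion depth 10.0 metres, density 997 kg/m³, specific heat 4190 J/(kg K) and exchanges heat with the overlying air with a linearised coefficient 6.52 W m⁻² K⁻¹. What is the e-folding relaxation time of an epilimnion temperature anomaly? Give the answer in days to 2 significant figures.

74 days

Areal heat capacity C = ρ c_p D = 997 × 4190 × 10.0 = 4.18×10^7 J/(m^2 K).
Relaxation time τ = C / λ = 4.18×10^7 / 6.52 = 6.41×10^6 s.
In days: 6.41×10^6 s / (86400 s/day) = 74.2 days.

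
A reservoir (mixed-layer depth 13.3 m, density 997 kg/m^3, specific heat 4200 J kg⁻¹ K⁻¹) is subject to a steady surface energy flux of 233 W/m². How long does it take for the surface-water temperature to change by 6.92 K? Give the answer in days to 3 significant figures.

Areal heat capacity C = ρ c_p D = 997 × 4200 × 13.3 = 5.57×10^7 J/(m²·K).
Time required: Δt = C ΔT / F = 5.57×10^7 × 6.92 / 233 = 1.65×10^6 s.
In days: 1.65×10^6 s / (86400 s/day) = 19.1 days.

19.1 days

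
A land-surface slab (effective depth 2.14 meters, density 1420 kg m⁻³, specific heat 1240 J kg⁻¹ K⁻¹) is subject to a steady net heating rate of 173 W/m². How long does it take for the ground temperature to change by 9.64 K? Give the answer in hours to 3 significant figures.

58.3 hours

Areal heat capacity C = ρ c_p D = 1420 × 1240 × 2.14 = 3.77×10^6 J/(m²·K).
Time required: Δt = C ΔT / F = 3.77×10^6 × 9.64 / 173 = 2.10×10^5 s.
In hours: 2.10×10^5 s / (3600 s/hour) = 58.3 hours.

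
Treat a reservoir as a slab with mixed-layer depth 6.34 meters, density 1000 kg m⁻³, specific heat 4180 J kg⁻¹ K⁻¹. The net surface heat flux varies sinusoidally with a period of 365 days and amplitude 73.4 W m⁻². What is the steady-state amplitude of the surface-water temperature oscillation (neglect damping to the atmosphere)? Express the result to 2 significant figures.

Areal heat capacity C = ρ c_p D = 1000 × 4180 × 6.34 = 2.65×10^7 J/(m²·K).
Angular frequency ω = 2π / T = 2π / 3.15×10^7 s = 1.99×10^-7 s⁻¹.
Cω = 2.65×10^7 × 1.99×10^-7 = 5.28 W/(m²·K).
Amplitude A = F₀ / (Cω) = 73.4 / 5.28 = 13.9 K.

14 K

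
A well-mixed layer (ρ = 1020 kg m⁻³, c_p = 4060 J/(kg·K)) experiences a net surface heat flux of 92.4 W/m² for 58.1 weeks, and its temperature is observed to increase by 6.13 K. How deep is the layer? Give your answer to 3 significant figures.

Heat input Q = F Δt = 92.4 × 3.51×10^7 s = 3.25×10^9 J/m².
Required areal heat capacity C = Q / ΔT = 5.30×10^8 J/(m²·K).
Depth D = C / (ρ c_p) = 5.30×10^8 / (1020 × 4060) = 128 m.

128 m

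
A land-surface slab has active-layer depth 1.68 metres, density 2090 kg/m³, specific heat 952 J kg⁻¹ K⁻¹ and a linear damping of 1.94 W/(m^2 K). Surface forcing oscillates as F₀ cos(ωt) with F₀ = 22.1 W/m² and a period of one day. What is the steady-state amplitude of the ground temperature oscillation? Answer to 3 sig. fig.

Areal heat capacity C = ρ c_p D = 2090 × 952 × 1.68 = 3.34×10^6 J/(m^2 K).
Angular frequency ω = 2π / T = 2π / 86400 s = 7.27×10^-5 s⁻¹.
√((Cω)² + λ²) = √((243)² + 1.94²) = 243 W/(m²·K).
Amplitude A = F₀ / √((Cω)²+λ²) = 22.1 / 243 = 0.0909 K.

0.0909 K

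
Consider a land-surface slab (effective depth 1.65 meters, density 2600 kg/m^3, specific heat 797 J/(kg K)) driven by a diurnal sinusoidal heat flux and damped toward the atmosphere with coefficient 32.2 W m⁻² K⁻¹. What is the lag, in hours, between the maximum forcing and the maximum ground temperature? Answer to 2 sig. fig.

5.5 hours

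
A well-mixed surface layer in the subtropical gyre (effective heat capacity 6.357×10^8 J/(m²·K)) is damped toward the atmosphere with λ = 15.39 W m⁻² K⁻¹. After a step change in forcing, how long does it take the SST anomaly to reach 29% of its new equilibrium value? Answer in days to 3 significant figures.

164 days

Areal heat capacity C = 6.357×10^8 J/(m²·K) (given).
τ = C / λ = 6.36×10^8 / 15.39 = 4.13×10^7 s.
Fraction reached: 1 − e^(−t/τ) = 0.29 ⇒ t = −τ ln(1 − 0.29) = τ × 0.342.
t = 1.41×10^7 s = 164 days.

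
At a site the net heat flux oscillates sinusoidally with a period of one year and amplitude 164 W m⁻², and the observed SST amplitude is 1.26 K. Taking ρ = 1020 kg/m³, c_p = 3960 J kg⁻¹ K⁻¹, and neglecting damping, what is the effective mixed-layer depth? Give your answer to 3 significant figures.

ω = 2π / 3.15×10^7 s = 1.99×10^-7 s⁻¹.
Required C = F₀ / (A ω) = 164 / (1.26 × 1.99×10^-7) = 6.53×10^8 J/(m²·K).
D = C / (ρ c_p) = 6.53×10^8 / (1020 × 3960) = 162 m.

162 m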